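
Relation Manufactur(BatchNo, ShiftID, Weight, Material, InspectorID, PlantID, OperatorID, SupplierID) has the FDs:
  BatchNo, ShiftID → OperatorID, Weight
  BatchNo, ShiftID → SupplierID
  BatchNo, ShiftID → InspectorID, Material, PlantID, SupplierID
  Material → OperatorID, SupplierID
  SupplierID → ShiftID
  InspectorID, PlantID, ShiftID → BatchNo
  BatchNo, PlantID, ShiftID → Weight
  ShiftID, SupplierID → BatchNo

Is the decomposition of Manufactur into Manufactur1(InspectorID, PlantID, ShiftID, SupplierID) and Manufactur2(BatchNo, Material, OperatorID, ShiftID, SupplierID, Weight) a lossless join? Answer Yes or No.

Common attributes: {ShiftID, SupplierID}; their closure is {BatchNo, InspectorID, Material, OperatorID, PlantID, ShiftID, SupplierID, Weight}.
This includes all of Manufactur1, so the common attributes are a superkey of Manufactur1 — the join is lossless.

Yes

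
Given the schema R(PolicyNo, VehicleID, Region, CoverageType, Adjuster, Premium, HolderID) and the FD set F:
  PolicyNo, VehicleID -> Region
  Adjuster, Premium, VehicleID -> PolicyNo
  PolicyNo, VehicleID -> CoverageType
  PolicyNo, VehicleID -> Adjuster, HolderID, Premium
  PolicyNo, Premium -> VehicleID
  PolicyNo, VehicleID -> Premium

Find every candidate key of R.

{Adjuster, Premium, VehicleID}, {PolicyNo, Premium}, {PolicyNo, VehicleID}

{PolicyNo, Premium} is a candidate key since {PolicyNo, Premium}⁺ = {Adjuster, CoverageType, HolderID, PolicyNo, Premium, Region, VehicleID} covers every attribute.
{PolicyNo, VehicleID} is a candidate key since {PolicyNo, VehicleID}⁺ = {Adjuster, CoverageType, HolderID, PolicyNo, Premium, Region, VehicleID} covers every attribute.
{Adjuster, Premium, VehicleID} is a candidate key since {Adjuster, Premium, VehicleID}⁺ = {Adjuster, CoverageType, HolderID, PolicyNo, Premium, Region, VehicleID} covers every attribute.
Any other superkey properly contains one of these, so there are no further candidate keys.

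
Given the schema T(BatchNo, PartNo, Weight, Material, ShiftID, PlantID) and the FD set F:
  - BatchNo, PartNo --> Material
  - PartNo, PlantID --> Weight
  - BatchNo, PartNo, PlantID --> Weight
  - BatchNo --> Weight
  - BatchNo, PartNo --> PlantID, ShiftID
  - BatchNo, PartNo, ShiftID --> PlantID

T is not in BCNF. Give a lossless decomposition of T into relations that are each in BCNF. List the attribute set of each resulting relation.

{BatchNo, Material, PartNo, PlantID, ShiftID}; {PartNo, PlantID, Weight}

Candidate key of the original relation: {BatchNo, PartNo}.
{BatchNo, Material, PartNo, PlantID, ShiftID, Weight}: {PartNo, PlantID} determines {PartNo, PlantID, Weight} here but is not a superkey — split on PartNo, PlantID --> Weight, giving {PartNo, PlantID, Weight} and {BatchNo, Material, PartNo, PlantID, ShiftID}.
{PartNo, PlantID, Weight} is in BCNF.
{BatchNo, Material, PartNo, PlantID, ShiftID} is in BCNF.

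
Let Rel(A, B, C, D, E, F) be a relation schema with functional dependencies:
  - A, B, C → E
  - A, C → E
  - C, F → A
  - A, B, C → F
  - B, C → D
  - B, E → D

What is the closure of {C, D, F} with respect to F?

{A, C, D, E, F}

Start with {C, D, F}.
C, F → A applies; add {A} → now {A, C, D, F}.
A, C → E applies; add {E} → now {A, C, D, E, F}.
No further FD applies.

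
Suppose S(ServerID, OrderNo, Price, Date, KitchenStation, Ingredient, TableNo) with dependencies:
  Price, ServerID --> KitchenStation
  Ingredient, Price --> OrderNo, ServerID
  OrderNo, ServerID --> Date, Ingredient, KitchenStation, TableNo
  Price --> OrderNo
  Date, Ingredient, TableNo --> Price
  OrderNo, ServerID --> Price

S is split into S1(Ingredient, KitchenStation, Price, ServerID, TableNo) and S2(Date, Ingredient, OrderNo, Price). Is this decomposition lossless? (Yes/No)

The shared attributes are {Ingredient, Price} and {Ingredient, Price}⁺ = {Date, Ingredient, KitchenStation, OrderNo, Price, ServerID, TableNo}.
This includes all of S1, so the common attributes are a superkey of S1 — the join is lossless.

Yes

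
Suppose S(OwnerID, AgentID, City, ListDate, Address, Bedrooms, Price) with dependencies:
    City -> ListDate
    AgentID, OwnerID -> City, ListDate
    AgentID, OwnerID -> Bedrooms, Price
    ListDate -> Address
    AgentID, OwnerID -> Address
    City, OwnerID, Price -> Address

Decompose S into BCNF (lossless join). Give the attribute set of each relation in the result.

{Address, ListDate}; {AgentID, Bedrooms, City, OwnerID, Price}; {City, ListDate}

Candidate key of the original relation: {AgentID, OwnerID}.
Within {Address, AgentID, Bedrooms, City, ListDate, OwnerID, Price}: {City}⁺ ∩ {Address, AgentID, Bedrooms, City, ListDate, OwnerID, Price} = {Address, City, ListDate}, not the whole set, so City -> Address, ListDate violates BCNF; decompose into {Address, City, ListDate} and {AgentID, Bedrooms, City, OwnerID, Price}.
Within {Address, City, ListDate}: {ListDate}⁺ ∩ {Address, City, ListDate} = {Address, ListDate}, not the whole set, so ListDate -> Address violates BCNF; decompose into {Address, ListDate} and {City, ListDate}.
{Address, ListDate}: every determinant is a superkey — BCNF.
{City, ListDate}: every determinant is a superkey — BCNF.
{AgentID, Bedrooms, City, OwnerID, Price}: every determinant is a superkey — BCNF.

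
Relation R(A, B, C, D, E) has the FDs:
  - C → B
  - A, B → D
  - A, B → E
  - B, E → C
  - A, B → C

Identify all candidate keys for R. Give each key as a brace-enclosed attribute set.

{A, B}, {A, C}

{A} never appears on the right of any FD, so every key must include it.
{A, B}⁺ = {A, B, C, D, E} — all of the relation — so {A, B} is a candidate key.
{A, C}⁺ = {A, B, C, D, E} — all of the relation — so {A, C} is a candidate key.
These are minimal and exhaustive — every other superkey contains one of them.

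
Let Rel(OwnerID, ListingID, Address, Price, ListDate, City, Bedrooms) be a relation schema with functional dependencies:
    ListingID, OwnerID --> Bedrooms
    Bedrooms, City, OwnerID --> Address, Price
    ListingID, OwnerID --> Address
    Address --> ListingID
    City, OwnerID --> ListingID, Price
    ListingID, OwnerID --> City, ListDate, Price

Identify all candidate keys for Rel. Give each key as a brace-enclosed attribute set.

Attributes never on any right-hand side: {OwnerID} — every candidate key must contain it.
{Address, OwnerID}⁺ = {Address, Bedrooms, City, ListDate, ListingID, OwnerID, Price} — all of the relation — so {Address, OwnerID} is a candidate key.
{City, OwnerID}⁺ = {Address, Bedrooms, City, ListDate, ListingID, OwnerID, Price} — all of the relation — so {City, OwnerID} is a candidate key.
{ListingID, OwnerID}⁺ = {Address, Bedrooms, City, ListDate, ListingID, OwnerID, Price} — all of the relation — so {ListingID, OwnerID} is a candidate key.
These are minimal and exhaustive — every other superkey contains one of them.

{Address, OwnerID}, {City, OwnerID}, {ListingID, OwnerID}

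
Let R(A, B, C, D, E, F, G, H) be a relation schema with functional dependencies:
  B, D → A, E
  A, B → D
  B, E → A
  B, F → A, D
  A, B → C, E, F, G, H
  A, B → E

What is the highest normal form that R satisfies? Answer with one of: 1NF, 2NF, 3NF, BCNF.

BCNF

Candidate keys: {A, B}, {B, D}, {B, E}, {B, F}. Prime attributes: {A, B, D, E, F}.
Each dependency's left side is a superkey — BCNF holds.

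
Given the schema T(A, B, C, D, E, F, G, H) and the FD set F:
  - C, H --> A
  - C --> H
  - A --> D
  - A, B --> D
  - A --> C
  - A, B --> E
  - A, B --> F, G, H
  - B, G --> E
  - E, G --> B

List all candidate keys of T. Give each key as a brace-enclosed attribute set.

Closure of {A, B} is {A, B, C, D, E, F, G, H}, the whole schema; {A, B} is a candidate key.
Closure of {B, C} is {A, B, C, D, E, F, G, H}, the whole schema; {B, C} is a candidate key.
Closure of {A, E, G} is {A, B, C, D, E, F, G, H}, the whole schema; {A, E, G} is a candidate key.
Closure of {C, E, G} is {A, B, C, D, E, F, G, H}, the whole schema; {C, E, G} is a candidate key.
These are minimal and exhaustive — every other superkey contains one of them.

{A, B}, {A, E, G}, {B, C}, {C, E, G}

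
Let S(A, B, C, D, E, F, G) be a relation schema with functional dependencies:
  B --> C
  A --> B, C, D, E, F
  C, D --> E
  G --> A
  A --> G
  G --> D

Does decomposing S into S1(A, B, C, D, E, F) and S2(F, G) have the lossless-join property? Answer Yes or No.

No

S1 ∩ S2 = {F}; its closure under F is {F}.
The closure covers neither S1 nor S2 entirely; the join is not lossless.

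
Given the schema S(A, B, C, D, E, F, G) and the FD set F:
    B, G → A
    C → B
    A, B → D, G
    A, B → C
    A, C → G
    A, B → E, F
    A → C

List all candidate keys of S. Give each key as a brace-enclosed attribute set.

{A}, {B, G}, {C, G}

{A}⁺ = {A, B, C, D, E, F, G}, which is every attribute, so {A} is a candidate key.
{B, G}⁺ = {A, B, C, D, E, F, G}, which is every attribute, so {B, G} is a candidate key.
{C, G}⁺ = {A, B, C, D, E, F, G}, which is every attribute, so {C, G} is a candidate key.
No proper subset of any of these is a key, and no other minimal superkey exists.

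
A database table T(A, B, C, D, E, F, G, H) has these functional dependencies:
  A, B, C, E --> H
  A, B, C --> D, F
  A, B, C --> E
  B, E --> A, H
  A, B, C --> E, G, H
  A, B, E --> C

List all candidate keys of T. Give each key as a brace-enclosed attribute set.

{A, B, C}, {B, E}

No FD produces {B}, so it must be in every candidate key.
Closure of {B, E} is {A, B, C, D, E, F, G, H}, the whole schema; {B, E} is a candidate key.
Closure of {A, B, C} is {A, B, C, D, E, F, G, H}, the whole schema; {A, B, C} is a candidate key.
These are minimal and exhaustive — every other superkey contains one of them.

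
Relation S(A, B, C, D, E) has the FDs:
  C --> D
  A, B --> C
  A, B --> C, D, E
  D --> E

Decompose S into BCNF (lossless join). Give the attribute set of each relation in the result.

Candidate key of the original relation: {A, B}.
In {A, B, C, D, E}, {C} is not a superkey ({C}⁺ restricted to this set is {C, D, E}), so split on C --> D, E into {C, D, E} and {A, B, C}.
In {C, D, E}, {D} is not a superkey ({D}⁺ restricted to this set is {D, E}), so split on D --> E into {D, E} and {C, D}.
{D, E}: every determinant is a superkey — BCNF.
{C, D}: every determinant is a superkey — BCNF.
{A, B, C}: every determinant is a superkey — BCNF.

{A, B, C}; {C, D}; {D, E}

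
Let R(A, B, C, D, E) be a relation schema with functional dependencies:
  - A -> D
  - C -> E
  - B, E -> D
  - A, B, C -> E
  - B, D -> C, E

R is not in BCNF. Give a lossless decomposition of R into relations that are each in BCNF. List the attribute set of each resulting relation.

Candidate key of the original relation: {A, B}.
{A, B, C, D, E}: {A} determines {A, D} here but is not a superkey — split on A -> D, giving {A, D} and {A, B, C, E}.
{A, D} is in BCNF.
{A, B, C, E}: {C} determines {C, E} here but is not a superkey — split on C -> E, giving {C, E} and {A, B, C}.
{C, E} is in BCNF.
{A, B, C} is in BCNF.

{A, B, C}; {A, D}; {C, E}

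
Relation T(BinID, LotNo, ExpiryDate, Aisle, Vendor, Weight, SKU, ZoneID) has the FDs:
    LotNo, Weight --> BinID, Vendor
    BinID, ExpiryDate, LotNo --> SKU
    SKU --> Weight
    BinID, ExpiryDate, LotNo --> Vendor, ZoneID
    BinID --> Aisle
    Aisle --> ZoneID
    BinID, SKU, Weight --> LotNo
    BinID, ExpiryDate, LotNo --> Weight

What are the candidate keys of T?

{BinID, ExpiryDate, LotNo}, {BinID, ExpiryDate, SKU}, {ExpiryDate, LotNo, SKU}, {ExpiryDate, LotNo, Weight}

{ExpiryDate} never appears on the right of any FD, so every key must include it.
{BinID, ExpiryDate, LotNo}⁺ = {Aisle, BinID, ExpiryDate, LotNo, SKU, Vendor, Weight, ZoneID} — all of the relation — so {BinID, ExpiryDate, LotNo} is a candidate key.
{BinID, ExpiryDate, SKU}⁺ = {Aisle, BinID, ExpiryDate, LotNo, SKU, Vendor, Weight, ZoneID} — all of the relation — so {BinID, ExpiryDate, SKU} is a candidate key.
{ExpiryDate, LotNo, SKU}⁺ = {Aisle, BinID, ExpiryDate, LotNo, SKU, Vendor, Weight, ZoneID} — all of the relation — so {ExpiryDate, LotNo, SKU} is a candidate key.
{ExpiryDate, LotNo, Weight}⁺ = {Aisle, BinID, ExpiryDate, LotNo, SKU, Vendor, Weight, ZoneID} — all of the relation — so {ExpiryDate, LotNo, Weight} is a candidate key.
No proper subset of any of these is a key, and no other minimal superkey exists.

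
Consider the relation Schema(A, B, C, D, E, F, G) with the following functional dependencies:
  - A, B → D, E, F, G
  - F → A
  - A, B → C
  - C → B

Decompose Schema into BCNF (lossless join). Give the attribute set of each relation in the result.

{A, F}; {B, C}; {C, D, E, F, G}

Candidate keys of the original relation: {A, B}, {A, C}, {B, F}, {C, F}.
Within {A, B, C, D, E, F, G}: {F}⁺ ∩ {A, B, C, D, E, F, G} = {A, F}, not the whole set, so F → A violates BCNF; decompose into {A, F} and {B, C, D, E, F, G}.
{A, F} has no BCNF violation.
Within {B, C, D, E, F, G}: {C}⁺ ∩ {B, C, D, E, F, G} = {B, C}, not the whole set, so C → B violates BCNF; decompose into {B, C} and {C, D, E, F, G}.
{B, C} has no BCNF violation.
{C, D, E, F, G} has no BCNF violation.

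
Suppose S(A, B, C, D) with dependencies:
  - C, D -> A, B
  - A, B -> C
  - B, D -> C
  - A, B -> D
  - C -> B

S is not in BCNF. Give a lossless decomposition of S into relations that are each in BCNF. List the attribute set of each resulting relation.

{A, C, D}; {B, C}

Candidate keys of the original relation: {A, B}, {A, C}, {B, D}, {C, D}.
{A, B, C, D}: {C} determines {B, C} here but is not a superkey — split on C -> B, giving {B, C} and {A, C, D}.
{B, C} is in BCNF.
{A, C, D} is in BCNF.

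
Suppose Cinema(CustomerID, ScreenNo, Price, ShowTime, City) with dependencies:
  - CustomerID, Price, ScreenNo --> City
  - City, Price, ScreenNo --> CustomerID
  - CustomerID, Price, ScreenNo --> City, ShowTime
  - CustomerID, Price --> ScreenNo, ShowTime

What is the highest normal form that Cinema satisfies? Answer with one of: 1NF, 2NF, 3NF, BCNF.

BCNF

Candidate keys: {City, Price, ScreenNo}, {CustomerID, Price}. Prime attributes: {City, CustomerID, Price, ScreenNo}.
Each dependency's left side is a superkey — BCNF holds.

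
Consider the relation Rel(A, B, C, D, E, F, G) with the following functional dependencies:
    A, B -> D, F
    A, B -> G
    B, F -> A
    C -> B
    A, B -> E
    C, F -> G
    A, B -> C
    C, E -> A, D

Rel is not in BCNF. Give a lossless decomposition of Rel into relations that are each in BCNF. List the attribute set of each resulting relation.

{A, C, D, E, F, G}; {B, C}

Candidate keys of the original relation: {A, B}, {A, C}, {B, F}, {C, E}, {C, F}.
Within {A, B, C, D, E, F, G}: {C}⁺ ∩ {A, B, C, D, E, F, G} = {B, C}, not the whole set, so C -> B violates BCNF; decompose into {B, C} and {A, C, D, E, F, G}.
{B, C}: every determinant is a superkey — BCNF.
{A, C, D, E, F, G}: every determinant is a superkey — BCNF.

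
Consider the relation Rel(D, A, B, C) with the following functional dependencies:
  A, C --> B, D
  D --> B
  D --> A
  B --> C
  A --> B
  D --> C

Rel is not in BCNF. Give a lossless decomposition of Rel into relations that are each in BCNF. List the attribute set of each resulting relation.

{A, B, D}; {B, C}

Candidate keys of the original relation: {A}, {D}.
{A, B, C, D}: {B} determines {B, C} here but is not a superkey — split on B --> C, giving {B, C} and {A, B, D}.
{B, C} has no BCNF violation.
{A, B, D} has no BCNF violation.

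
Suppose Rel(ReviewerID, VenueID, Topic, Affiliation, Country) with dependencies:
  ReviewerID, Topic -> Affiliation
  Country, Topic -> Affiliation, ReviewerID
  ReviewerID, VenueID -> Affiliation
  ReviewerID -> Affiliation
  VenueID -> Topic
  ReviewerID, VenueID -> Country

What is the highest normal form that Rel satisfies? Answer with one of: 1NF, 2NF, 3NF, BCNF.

1NF

Candidate keys: {Country, VenueID}, {ReviewerID, VenueID}. Prime attributes: {Country, ReviewerID, VenueID}.
ReviewerID, Topic -> Affiliation breaks BCNF: {ReviewerID, Topic}⁺ = {Affiliation, ReviewerID, Topic}, so {ReviewerID, Topic} is not a superkey.
ReviewerID, Topic -> Affiliation determines the non-prime attribute {Affiliation} from a non-superkey — 3NF is violated.
Since {VenueID} ⊂ {Country, VenueID} and {VenueID}⁺ ⊇ {Topic} with {Topic} non-prime, there is a partial dependency; 2NF fails.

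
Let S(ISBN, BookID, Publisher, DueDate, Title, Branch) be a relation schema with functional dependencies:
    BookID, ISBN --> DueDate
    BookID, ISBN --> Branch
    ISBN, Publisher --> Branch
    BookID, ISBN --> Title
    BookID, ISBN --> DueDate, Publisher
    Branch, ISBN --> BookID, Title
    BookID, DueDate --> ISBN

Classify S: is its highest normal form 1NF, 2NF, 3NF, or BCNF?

BCNF

Candidate keys: {BookID, DueDate}, {BookID, ISBN}, {Branch, ISBN}, {ISBN, Publisher}. Prime attributes: {BookID, Branch, DueDate, ISBN, Publisher}.
The left-hand side of every FD is a superkey, so BCNF is satisfied.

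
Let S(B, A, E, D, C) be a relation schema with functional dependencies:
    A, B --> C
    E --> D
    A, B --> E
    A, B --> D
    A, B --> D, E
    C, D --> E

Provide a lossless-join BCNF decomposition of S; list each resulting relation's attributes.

{A, B, C, E}; {D, E}

Candidate key of the original relation: {A, B}.
Within {A, B, C, D, E}: {E}⁺ ∩ {A, B, C, D, E} = {D, E}, not the whole set, so E --> D violates BCNF; decompose into {D, E} and {A, B, C, E}.
{D, E} has no BCNF violation.
{A, B, C, E} has no BCNF violation.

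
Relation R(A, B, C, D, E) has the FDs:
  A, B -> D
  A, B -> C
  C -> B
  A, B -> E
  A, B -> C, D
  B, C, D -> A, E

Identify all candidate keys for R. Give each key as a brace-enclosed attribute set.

{A, B}, {A, C}, {C, D}

Closure of {A, B} is {A, B, C, D, E}, the whole schema; {A, B} is a candidate key.
Closure of {A, C} is {A, B, C, D, E}, the whole schema; {A, C} is a candidate key.
Closure of {C, D} is {A, B, C, D, E}, the whole schema; {C, D} is a candidate key.
No proper subset of any of these is a key, and no other minimal superkey exists.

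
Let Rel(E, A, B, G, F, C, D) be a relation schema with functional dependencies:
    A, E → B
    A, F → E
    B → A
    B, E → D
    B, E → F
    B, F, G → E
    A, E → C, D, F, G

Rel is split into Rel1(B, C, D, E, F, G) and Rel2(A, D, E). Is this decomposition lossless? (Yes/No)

Rel1 ∩ Rel2 = {D, E}; its closure under F is {D, E}.
Rel1 ⊄ {D, E} and Rel2 ⊄ {D, E}, so the split is lossy.

No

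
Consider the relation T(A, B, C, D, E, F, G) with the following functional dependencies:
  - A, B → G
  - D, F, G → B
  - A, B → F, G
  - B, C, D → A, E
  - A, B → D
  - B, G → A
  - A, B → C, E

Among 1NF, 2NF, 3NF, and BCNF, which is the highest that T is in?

BCNF

Candidate keys: {A, B}, {B, C, D}, {B, G}, {D, F, G}. Prime attributes: {A, B, C, D, F, G}.
Every FD has a superkey on the left, so the relation is in BCNF.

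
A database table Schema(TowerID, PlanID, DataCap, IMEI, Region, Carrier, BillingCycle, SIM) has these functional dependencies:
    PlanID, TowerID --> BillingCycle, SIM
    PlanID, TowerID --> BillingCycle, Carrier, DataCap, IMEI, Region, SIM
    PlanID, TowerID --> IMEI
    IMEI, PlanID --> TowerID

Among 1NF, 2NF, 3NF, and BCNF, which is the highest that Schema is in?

BCNF

Candidate keys: {IMEI, PlanID}, {PlanID, TowerID}. Prime attributes: {IMEI, PlanID, TowerID}.
Each dependency's left side is a superkey — BCNF holds.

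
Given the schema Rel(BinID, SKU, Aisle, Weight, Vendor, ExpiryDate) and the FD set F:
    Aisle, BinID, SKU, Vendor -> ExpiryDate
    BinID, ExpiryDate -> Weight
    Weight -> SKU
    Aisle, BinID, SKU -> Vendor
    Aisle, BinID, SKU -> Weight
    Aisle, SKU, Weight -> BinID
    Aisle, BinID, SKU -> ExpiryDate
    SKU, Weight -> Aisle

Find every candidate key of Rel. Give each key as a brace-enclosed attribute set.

{Aisle, BinID, SKU}, {BinID, ExpiryDate}, {Weight}

{Weight}⁺ = {Aisle, BinID, ExpiryDate, SKU, Vendor, Weight} — all of the relation — so {Weight} is a candidate key.
{BinID, ExpiryDate}⁺ = {Aisle, BinID, ExpiryDate, SKU, Vendor, Weight} — all of the relation — so {BinID, ExpiryDate} is a candidate key.
{Aisle, BinID, SKU}⁺ = {Aisle, BinID, ExpiryDate, SKU, Vendor, Weight} — all of the relation — so {Aisle, BinID, SKU} is a candidate key.
Any other superkey properly contains one of these, so there are no further candidate keys.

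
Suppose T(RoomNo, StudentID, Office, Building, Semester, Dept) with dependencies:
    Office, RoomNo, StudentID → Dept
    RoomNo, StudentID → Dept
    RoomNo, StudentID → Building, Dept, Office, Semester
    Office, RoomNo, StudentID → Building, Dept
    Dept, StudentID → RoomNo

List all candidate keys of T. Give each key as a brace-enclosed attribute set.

{Dept, StudentID}, {RoomNo, StudentID}

Attributes never on any right-hand side: {StudentID} — every candidate key must contain it.
{Dept, StudentID}⁺ = {Building, Dept, Office, RoomNo, Semester, StudentID}, which is every attribute, so {Dept, StudentID} is a candidate key.
{RoomNo, StudentID}⁺ = {Building, Dept, Office, RoomNo, Semester, StudentID}, which is every attribute, so {RoomNo, StudentID} is a candidate key.
These are minimal and exhaustive — every other superkey contains one of them.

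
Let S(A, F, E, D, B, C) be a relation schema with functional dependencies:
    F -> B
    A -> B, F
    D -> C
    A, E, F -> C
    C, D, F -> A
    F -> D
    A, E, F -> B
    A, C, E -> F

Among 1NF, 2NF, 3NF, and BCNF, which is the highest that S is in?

Candidate keys: {A, E}, {E, F}. Prime attributes: {A, E, F}.
For F -> B we have {F}⁺ = {A, B, C, D, F}; {F} is not a superkey, so BCNF fails.
F -> B has non-prime {B} on the right and a non-superkey on the left, so 3NF fails.
{A} is a proper subset of the key {A, E}, and {A}⁺ contains the non-prime attributes {B, C, D} — a partial dependency, so 2NF is violated.

1NF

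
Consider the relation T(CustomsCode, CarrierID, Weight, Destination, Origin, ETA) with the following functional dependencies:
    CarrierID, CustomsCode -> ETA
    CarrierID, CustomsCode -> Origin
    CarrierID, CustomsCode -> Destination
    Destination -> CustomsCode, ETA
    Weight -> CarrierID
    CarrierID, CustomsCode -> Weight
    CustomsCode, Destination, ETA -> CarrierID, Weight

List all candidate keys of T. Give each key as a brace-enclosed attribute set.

{Destination} is a candidate key since {Destination}⁺ = {CarrierID, CustomsCode, Destination, ETA, Origin, Weight} covers every attribute.
{CarrierID, CustomsCode} is a candidate key since {CarrierID, CustomsCode}⁺ = {CarrierID, CustomsCode, Destination, ETA, Origin, Weight} covers every attribute.
{CustomsCode, Weight} is a candidate key since {CustomsCode, Weight}⁺ = {CarrierID, CustomsCode, Destination, ETA, Origin, Weight} covers every attribute.
No proper subset of any of these is a key, and no other minimal superkey exists.

{CarrierID, CustomsCode}, {CustomsCode, Weight}, {Destination}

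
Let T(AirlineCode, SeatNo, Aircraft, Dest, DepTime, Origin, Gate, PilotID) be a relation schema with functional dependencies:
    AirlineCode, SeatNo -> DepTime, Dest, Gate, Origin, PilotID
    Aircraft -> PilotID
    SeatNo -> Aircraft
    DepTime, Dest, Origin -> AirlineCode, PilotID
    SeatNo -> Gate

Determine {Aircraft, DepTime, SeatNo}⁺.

{Aircraft, DepTime, Gate, PilotID, SeatNo}

Start with {Aircraft, DepTime, SeatNo}.
Aircraft -> PilotID applies; add {PilotID} → now {Aircraft, DepTime, PilotID, SeatNo}.
SeatNo -> Gate applies; add {Gate} → now {Aircraft, DepTime, Gate, PilotID, SeatNo}.
No further FD applies.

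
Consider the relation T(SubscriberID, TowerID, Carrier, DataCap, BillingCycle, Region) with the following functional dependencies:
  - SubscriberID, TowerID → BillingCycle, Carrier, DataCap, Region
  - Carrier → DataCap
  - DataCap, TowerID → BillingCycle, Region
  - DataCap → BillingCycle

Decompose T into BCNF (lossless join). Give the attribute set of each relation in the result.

{BillingCycle, DataCap}; {Carrier, DataCap}; {Carrier, Region, TowerID}; {Carrier, SubscriberID, TowerID}

Candidate key of the original relation: {SubscriberID, TowerID}.
{BillingCycle, Carrier, DataCap, Region, SubscriberID, TowerID}: {Carrier} determines {BillingCycle, Carrier, DataCap} here but is not a superkey — split on Carrier → BillingCycle, DataCap, giving {BillingCycle, Carrier, DataCap} and {Carrier, Region, SubscriberID, TowerID}.
{BillingCycle, Carrier, DataCap}: {DataCap} determines {BillingCycle, DataCap} here but is not a superkey — split on DataCap → BillingCycle, giving {BillingCycle, DataCap} and {Carrier, DataCap}.
{BillingCycle, DataCap} is in BCNF.
{Carrier, DataCap} is in BCNF.
{Carrier, Region, SubscriberID, TowerID}: {Carrier, TowerID} determines {Carrier, Region, TowerID} here but is not a superkey — split on Carrier, TowerID → Region, giving {Carrier, Region, TowerID} and {Carrier, SubscriberID, TowerID}.
{Carrier, Region, TowerID} is in BCNF.
{Carrier, SubscriberID, TowerID} is in BCNF.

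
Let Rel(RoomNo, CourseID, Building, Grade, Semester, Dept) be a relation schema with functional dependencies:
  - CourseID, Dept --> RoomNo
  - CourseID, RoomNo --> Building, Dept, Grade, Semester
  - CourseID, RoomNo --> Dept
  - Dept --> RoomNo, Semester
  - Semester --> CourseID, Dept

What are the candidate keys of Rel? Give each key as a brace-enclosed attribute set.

Closure of {Dept} is {Building, CourseID, Dept, Grade, RoomNo, Semester}, the whole schema; {Dept} is a candidate key.
Closure of {Semester} is {Building, CourseID, Dept, Grade, RoomNo, Semester}, the whole schema; {Semester} is a candidate key.
Closure of {CourseID, RoomNo} is {Building, CourseID, Dept, Grade, RoomNo, Semester}, the whole schema; {CourseID, RoomNo} is a candidate key.
These are minimal and exhaustive — every other superkey contains one of them.

{CourseID, RoomNo}, {Dept}, {Semester}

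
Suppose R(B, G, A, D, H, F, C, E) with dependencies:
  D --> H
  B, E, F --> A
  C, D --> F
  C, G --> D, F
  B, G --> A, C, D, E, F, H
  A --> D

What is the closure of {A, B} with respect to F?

{A, B, D, H}

Start with {A, B}.
A --> D applies; add {D} → now {A, B, D}.
D --> H applies; add {H} → now {A, B, D, H}.
No further FD applies.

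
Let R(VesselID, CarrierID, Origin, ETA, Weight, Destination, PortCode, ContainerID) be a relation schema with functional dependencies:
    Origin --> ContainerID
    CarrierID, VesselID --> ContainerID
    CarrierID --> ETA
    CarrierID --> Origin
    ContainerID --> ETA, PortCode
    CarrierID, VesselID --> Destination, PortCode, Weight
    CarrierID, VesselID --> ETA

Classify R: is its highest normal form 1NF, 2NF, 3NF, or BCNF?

Candidate key: {CarrierID, VesselID}. Prime attributes: {CarrierID, VesselID}.
For Origin --> ContainerID we have {Origin}⁺ = {ContainerID, ETA, Origin, PortCode}; {Origin} is not a superkey, so BCNF fails.
Origin --> ContainerID has non-prime {ContainerID} on the right and a non-superkey on the left, so 3NF fails.
Since {CarrierID} ⊂ {CarrierID, VesselID} and {CarrierID}⁺ ⊇ {ContainerID, ETA, Origin, PortCode} with {ContainerID, ETA, Origin, PortCode} non-prime, there is a partial dependency; 2NF fails.

1NF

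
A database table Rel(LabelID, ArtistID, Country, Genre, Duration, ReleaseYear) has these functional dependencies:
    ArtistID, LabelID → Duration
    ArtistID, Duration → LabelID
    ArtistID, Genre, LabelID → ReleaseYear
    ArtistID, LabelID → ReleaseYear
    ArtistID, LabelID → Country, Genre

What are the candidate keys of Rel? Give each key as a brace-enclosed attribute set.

Attributes never on any right-hand side: {ArtistID} — every candidate key must contain it.
{ArtistID, Duration} is a candidate key since {ArtistID, Duration}⁺ = {ArtistID, Country, Duration, Genre, LabelID, ReleaseYear} covers every attribute.
{ArtistID, LabelID} is a candidate key since {ArtistID, LabelID}⁺ = {ArtistID, Country, Duration, Genre, LabelID, ReleaseYear} covers every attribute.
No proper subset of any of these is a key, and no other minimal superkey exists.

{ArtistID, Duration}, {ArtistID, LabelID}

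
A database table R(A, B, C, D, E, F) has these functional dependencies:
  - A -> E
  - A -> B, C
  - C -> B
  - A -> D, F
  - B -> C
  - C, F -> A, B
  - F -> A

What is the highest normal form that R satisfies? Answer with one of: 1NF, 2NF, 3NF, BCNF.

Candidate keys: {A}, {F}. Prime attributes: {A, F}.
For C -> B we have {C}⁺ = {B, C}; {C} is not a superkey, so BCNF fails.
Because {B} is non-prime and the left side of C -> B is not a superkey, the relation is not in 3NF.
Every candidate key is a single attribute, so no partial dependency is possible; 2NF holds.

2NF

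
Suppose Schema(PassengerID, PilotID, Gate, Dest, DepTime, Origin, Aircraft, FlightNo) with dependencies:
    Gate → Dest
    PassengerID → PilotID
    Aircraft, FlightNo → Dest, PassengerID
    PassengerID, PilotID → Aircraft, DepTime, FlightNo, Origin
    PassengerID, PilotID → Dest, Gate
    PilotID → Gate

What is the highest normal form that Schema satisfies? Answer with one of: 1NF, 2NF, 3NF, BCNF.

2NF

Candidate keys: {Aircraft, FlightNo}, {PassengerID}. Prime attributes: {Aircraft, FlightNo, PassengerID}.
Gate → Dest breaks BCNF: {Gate}⁺ = {Dest, Gate}, so {Gate} is not a superkey.
Because {Dest} is non-prime and the left side of Gate → Dest is not a superkey, the relation is not in 3NF.
No proper subset of a key has a non-prime attribute in its closure, so there is no partial dependency; 2NF holds.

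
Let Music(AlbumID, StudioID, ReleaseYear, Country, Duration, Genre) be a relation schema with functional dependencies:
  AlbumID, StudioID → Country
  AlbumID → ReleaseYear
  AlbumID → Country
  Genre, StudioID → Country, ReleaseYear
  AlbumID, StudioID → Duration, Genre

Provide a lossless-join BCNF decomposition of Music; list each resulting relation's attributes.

{AlbumID, Country, ReleaseYear}; {AlbumID, Duration, Genre, StudioID}

Candidate key of the original relation: {AlbumID, StudioID}.
In {AlbumID, Country, Duration, Genre, ReleaseYear, StudioID}, {AlbumID} is not a superkey ({AlbumID}⁺ restricted to this set is {AlbumID, Country, ReleaseYear}), so split on AlbumID → Country, ReleaseYear into {AlbumID, Country, ReleaseYear} and {AlbumID, Duration, Genre, StudioID}.
{AlbumID, Country, ReleaseYear} is in BCNF.
{AlbumID, Duration, Genre, StudioID} is in BCNF.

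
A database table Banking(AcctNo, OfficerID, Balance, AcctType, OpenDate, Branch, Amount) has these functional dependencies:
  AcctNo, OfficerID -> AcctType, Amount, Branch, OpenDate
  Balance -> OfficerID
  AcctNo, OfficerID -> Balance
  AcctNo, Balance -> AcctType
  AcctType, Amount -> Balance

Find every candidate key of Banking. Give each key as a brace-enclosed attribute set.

Attributes never on any right-hand side: {AcctNo} — every candidate key must contain it.
{AcctNo, Balance}⁺ = {AcctNo, AcctType, Amount, Balance, Branch, OfficerID, OpenDate} — all of the relation — so {AcctNo, Balance} is a candidate key.
{AcctNo, OfficerID}⁺ = {AcctNo, AcctType, Amount, Balance, Branch, OfficerID, OpenDate} — all of the relation — so {AcctNo, OfficerID} is a candidate key.
{AcctNo, AcctType, Amount}⁺ = {AcctNo, AcctType, Amount, Balance, Branch, OfficerID, OpenDate} — all of the relation — so {AcctNo, AcctType, Amount} is a candidate key.
No proper subset of any of these is a key, and no other minimal superkey exists.

{AcctNo, AcctType, Amount}, {AcctNo, Balance}, {AcctNo, OfficerID}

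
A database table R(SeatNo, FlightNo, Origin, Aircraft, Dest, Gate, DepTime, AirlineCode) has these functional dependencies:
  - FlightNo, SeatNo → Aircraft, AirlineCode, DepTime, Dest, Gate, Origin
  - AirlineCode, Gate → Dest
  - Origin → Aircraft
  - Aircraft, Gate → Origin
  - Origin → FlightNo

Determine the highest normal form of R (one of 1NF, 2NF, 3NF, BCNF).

2NF

Candidate keys: {Aircraft, Gate, SeatNo}, {FlightNo, SeatNo}, {Origin, SeatNo}. Prime attributes: {Aircraft, FlightNo, Gate, Origin, SeatNo}.
AirlineCode, Gate → Dest breaks BCNF: {AirlineCode, Gate}⁺ = {AirlineCode, Dest, Gate}, so {AirlineCode, Gate} is not a superkey.
AirlineCode, Gate → Dest determines the non-prime attribute {Dest} from a non-superkey — 3NF is violated.
No non-prime attribute depends on a proper subset of any candidate key, so 2NF holds.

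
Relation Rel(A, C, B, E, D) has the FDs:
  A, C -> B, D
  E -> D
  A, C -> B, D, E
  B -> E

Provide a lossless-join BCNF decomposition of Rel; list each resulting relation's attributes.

Candidate key of the original relation: {A, C}.
Within {A, B, C, D, E}: {E}⁺ ∩ {A, B, C, D, E} = {D, E}, not the whole set, so E -> D violates BCNF; decompose into {D, E} and {A, B, C, E}.
{D, E} is in BCNF.
Within {A, B, C, E}: {B}⁺ ∩ {A, B, C, E} = {B, E}, not the whole set, so B -> E violates BCNF; decompose into {B, E} and {A, B, C}.
{B, E} is in BCNF.
{A, B, C} is in BCNF.

{A, B, C}; {B, E}; {D, E}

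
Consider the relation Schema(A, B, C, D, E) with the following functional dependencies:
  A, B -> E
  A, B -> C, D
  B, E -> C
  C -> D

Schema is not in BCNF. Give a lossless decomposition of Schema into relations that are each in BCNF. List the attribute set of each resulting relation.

{A, B, E}; {B, C, E}; {C, D}

Candidate key of the original relation: {A, B}.
In {A, B, C, D, E}, {B, E} is not a superkey ({B, E}⁺ restricted to this set is {B, C, D, E}), so split on B, E -> C, D into {B, C, D, E} and {A, B, E}.
In {B, C, D, E}, {C} is not a superkey ({C}⁺ restricted to this set is {C, D}), so split on C -> D into {C, D} and {B, C, E}.
{C, D} has no BCNF violation.
{B, C, E} has no BCNF violation.
{A, B, E} has no BCNF violation.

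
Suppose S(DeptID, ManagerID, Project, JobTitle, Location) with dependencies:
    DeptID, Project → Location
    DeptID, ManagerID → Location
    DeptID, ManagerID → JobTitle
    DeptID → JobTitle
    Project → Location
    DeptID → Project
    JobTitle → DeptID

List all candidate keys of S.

{DeptID, ManagerID}, {JobTitle, ManagerID}

{ManagerID} never appears on the right of any FD, so every key must include it.
Closure of {DeptID, ManagerID} is {DeptID, JobTitle, Location, ManagerID, Project}, the whole schema; {DeptID, ManagerID} is a candidate key.
Closure of {JobTitle, ManagerID} is {DeptID, JobTitle, Location, ManagerID, Project}, the whole schema; {JobTitle, ManagerID} is a candidate key.
No proper subset of any of these is a key, and no other minimal superkey exists.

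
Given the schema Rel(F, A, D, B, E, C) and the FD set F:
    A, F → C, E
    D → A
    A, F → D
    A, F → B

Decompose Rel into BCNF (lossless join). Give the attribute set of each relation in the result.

{A, D}; {B, C, D, E, F}

Candidate keys of the original relation: {A, F}, {D, F}.
{A, B, C, D, E, F}: {D} determines {A, D} here but is not a superkey — split on D → A, giving {A, D} and {B, C, D, E, F}.
{A, D} has no BCNF violation.
{B, C, D, E, F} has no BCNF violation.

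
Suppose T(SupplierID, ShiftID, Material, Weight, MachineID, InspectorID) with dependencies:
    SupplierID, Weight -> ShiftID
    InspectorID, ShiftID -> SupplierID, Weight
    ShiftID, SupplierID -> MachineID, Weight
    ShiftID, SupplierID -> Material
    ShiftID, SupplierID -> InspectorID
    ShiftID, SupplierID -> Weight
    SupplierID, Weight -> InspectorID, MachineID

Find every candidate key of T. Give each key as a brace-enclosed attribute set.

{InspectorID, ShiftID} is a candidate key since {InspectorID, ShiftID}⁺ = {InspectorID, MachineID, Material, ShiftID, SupplierID, Weight} covers every attribute.
{ShiftID, SupplierID} is a candidate key since {ShiftID, SupplierID}⁺ = {InspectorID, MachineID, Material, ShiftID, SupplierID, Weight} covers every attribute.
{SupplierID, Weight} is a candidate key since {SupplierID, Weight}⁺ = {InspectorID, MachineID, Material, ShiftID, SupplierID, Weight} covers every attribute.
These are minimal and exhaustive — every other superkey contains one of them.

{InspectorID, ShiftID}, {ShiftID, SupplierID}, {SupplierID, Weight}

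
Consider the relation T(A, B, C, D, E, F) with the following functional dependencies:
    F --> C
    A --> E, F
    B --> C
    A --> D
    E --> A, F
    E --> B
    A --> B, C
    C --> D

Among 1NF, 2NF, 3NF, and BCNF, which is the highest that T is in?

Candidate keys: {A}, {E}. Prime attributes: {A, E}.
F --> C: {F}⁺ = {C, D, F}, which is not all of the attributes, so the left side is not a superkey — BCNF is violated.
F --> C has non-prime {C} on the right and a non-superkey on the left, so 3NF fails.
With only single-attribute keys there can be no partial dependency, so 2NF holds.

2NF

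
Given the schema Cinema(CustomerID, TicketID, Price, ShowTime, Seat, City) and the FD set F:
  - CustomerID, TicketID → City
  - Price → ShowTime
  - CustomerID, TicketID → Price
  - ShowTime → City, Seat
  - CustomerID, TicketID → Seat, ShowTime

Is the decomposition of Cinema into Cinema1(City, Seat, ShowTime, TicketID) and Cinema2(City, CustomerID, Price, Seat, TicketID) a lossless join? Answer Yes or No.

No

Common attributes: {City, Seat, TicketID}; their closure is {City, Seat, TicketID}.
Neither Cinema1 nor Cinema2 is contained in that closure, so the decomposition is lossy.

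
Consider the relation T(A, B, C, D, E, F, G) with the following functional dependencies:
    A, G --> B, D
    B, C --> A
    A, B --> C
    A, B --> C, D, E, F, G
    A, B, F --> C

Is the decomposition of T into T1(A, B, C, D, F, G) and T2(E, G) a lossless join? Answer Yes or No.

T1 ∩ T2 = {G}; its closure under F is {G}.
Neither T1 nor T2 is contained in that closure, so the decomposition is lossy.

No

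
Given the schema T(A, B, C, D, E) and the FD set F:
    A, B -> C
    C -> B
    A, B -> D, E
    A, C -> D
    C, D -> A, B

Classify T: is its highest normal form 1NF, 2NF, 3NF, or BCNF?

Candidate keys: {A, B}, {A, C}, {C, D}. Prime attributes: {A, B, C, D}.
C -> B: {C}⁺ = {B, C}, which is not all of the attributes, so the left side is not a superkey — BCNF is violated.
Since {B} ⊆ prime attributes and every other non-superkey FD also has a prime right side, the schema is in 3NF.

3NF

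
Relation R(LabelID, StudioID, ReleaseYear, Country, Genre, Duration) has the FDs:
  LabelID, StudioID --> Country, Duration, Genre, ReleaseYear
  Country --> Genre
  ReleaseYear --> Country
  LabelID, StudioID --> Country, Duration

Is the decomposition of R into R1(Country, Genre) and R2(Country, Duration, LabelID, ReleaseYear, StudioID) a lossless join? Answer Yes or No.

The shared attributes are {Country} and {Country}⁺ = {Country, Genre}.
Since R1 ⊆ {Country, Genre}, the intersection is a superkey of R1; the decomposition is lossless.

Yes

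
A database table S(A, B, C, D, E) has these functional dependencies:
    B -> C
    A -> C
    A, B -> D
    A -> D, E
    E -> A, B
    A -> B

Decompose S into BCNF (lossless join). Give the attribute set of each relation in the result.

Candidate keys of the original relation: {A}, {E}.
{A, B, C, D, E}: {B} determines {B, C} here but is not a superkey — split on B -> C, giving {B, C} and {A, B, D, E}.
{B, C}: every determinant is a superkey — BCNF.
{A, B, D, E}: every determinant is a superkey — BCNF.

{A, B, D, E}; {B, C}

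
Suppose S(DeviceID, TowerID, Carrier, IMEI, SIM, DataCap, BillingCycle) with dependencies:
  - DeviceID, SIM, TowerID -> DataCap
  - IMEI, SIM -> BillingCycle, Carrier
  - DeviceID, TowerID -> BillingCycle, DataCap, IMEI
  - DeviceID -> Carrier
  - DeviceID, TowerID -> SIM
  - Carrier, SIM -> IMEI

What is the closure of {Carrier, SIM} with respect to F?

Start with {Carrier, SIM}.
Carrier, SIM -> IMEI applies; add {IMEI} → now {Carrier, IMEI, SIM}.
IMEI, SIM -> BillingCycle, Carrier applies; add {BillingCycle} → now {BillingCycle, Carrier, IMEI, SIM}.
No further FD applies.

{BillingCycle, Carrier, IMEI, SIM}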